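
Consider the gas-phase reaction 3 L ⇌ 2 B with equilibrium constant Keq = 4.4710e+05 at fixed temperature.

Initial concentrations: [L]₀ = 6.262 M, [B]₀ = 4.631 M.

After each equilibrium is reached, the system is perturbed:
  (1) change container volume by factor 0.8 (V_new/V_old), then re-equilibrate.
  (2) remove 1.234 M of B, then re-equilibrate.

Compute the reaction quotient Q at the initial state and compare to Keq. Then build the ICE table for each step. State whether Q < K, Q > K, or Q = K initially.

Q₀ = 0.08734; Q < K (proceeds forward)

Q₀ = 0.08734 vs Keq = 4.4710e+05 ⇒ Q<K, forward
Step 1:
                   L          B
  init         6.262      4.631
  Δ           -6.206      4.138
  eq         0.05561      8.769
  solve Keq expr → x = 2.069; check Q = 4.4710e+05
Then change container volume by factor 0.8 (V_new/V_old).
Step 2:
                   L          B
  init       0.06951      10.96
  Δ         -0.00497   0.003313
  eq         0.06454      10.96
  solve Keq expr → x = 0.001657; check Q = 4.4710e+05
Then remove 1.234 M of B.
Step 3:
                   L          B
  init       0.06454       9.73
  Δ        -0.004925   0.003283
  eq         0.05962      9.733
  solve Keq expr → x = 0.001642; check Q = 4.4710e+05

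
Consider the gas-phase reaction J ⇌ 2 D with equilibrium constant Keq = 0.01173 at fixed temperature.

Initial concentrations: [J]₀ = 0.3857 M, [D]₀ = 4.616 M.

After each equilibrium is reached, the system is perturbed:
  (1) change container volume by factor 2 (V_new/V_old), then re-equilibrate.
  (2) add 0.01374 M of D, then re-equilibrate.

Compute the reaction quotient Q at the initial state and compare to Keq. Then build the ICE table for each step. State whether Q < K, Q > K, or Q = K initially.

Q₀ = 55.24; Q > K (proceeds reverse)

Q₀ = 55.24 vs Keq = 0.01173 ⇒ Q>K, reverse
Step 1:
                  J         D
  init       0.3857     4.616
  Δ           2.221    -4.441
  eq          2.606    0.1748
  solve Keq expr → x = -2.221; check Q = 0.01173
Then change container volume by factor 2 (V_new/V_old).
Step 2:
                  J         D
  init        1.303   0.08742
  Δ        -0.01769   0.03537
  eq          1.285    0.1228
  solve Keq expr → x = 0.01769; check Q = 0.01173
Then add 0.01374 M of D.
Step 3:
                  J         D
  init        1.285    0.1365
  Δ         0.00671  -0.01342
  eq          1.292    0.1231
  solve Keq expr → x = -0.00671; check Q = 0.01173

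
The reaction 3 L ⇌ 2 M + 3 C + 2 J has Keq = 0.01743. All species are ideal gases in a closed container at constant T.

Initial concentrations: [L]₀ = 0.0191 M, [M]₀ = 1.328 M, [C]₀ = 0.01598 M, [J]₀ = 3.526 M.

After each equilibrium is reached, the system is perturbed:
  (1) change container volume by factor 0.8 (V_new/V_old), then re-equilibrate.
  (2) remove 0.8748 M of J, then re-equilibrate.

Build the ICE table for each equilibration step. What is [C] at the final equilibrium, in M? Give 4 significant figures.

Q₀ = 12.84 vs Keq = 0.01743 ⇒ Q>K, reverse
Step 1:
                  L         M         C         J
  Initial    0.0191     1.328   0.01598     3.526
  Change    0.01299  -0.00866  -0.01299  -0.00866
  Equil     0.03209     1.319  0.002991     3.517
  solve Keq expr → x = -0.00433; check Q = 0.01743
Then change container volume by factor 0.8 (V_new/V_old).
Step 2:
                  L         M         C         J
  Initial   0.04011     1.649  0.003738     4.397
  Change  8.9884e-04 -5.9923e-04 -8.9884e-04 -5.9923e-04
  Equil     0.04101     1.649  0.002839     4.396
  solve Keq expr → x = -2.9961e-04; check Q = 0.01743
Then remove 0.8748 M of J.
Step 3:
                  L         M         C         J
  Initial   0.04101     1.649  0.002839     3.521
  Change  -4.1853e-04 2.7902e-04 4.1853e-04 2.7902e-04
  Equil     0.04059     1.649  0.003258     3.522
  solve Keq expr → x = 1.3951e-04; check Q = 0.01743

[C]_eq = 0.003258 M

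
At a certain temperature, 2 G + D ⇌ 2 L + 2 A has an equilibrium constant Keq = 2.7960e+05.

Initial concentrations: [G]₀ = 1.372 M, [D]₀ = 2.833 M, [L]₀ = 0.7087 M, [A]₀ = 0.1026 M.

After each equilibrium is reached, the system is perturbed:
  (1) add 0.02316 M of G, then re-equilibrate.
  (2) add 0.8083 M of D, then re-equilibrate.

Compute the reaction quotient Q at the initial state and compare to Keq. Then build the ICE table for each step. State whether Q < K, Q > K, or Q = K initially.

Q₀ = 9.9144e-04; Q < K (proceeds forward)

Q₀ = 9.9144e-04 vs Keq = 2.7960e+05 ⇒ Q<K, forward
Step 1:
                    G           D           L           A
  init          1.372       2.833      0.7087      0.1026
  Δ            -1.368      -0.684       1.368       1.368
  eq          0.00394       2.149       2.077       1.471
  solve Keq expr → x = 0.684; check Q = 2.7960e+05
Then add 0.02316 M of G.
Step 2:
                    G           D           L           A
  init         0.0271       2.149       2.077       1.471
  Δ          -0.02304    -0.01152     0.02304     0.02304
  eq         0.004057       2.137         2.1       1.494
  solve Keq expr → x = 0.01152; check Q = 2.7960e+05
Then add 0.8083 M of D.
Step 3:
                    G           D           L           A
  init       0.004057       2.946         2.1       1.494
  Δ       -5.9863e-04 -2.9932e-04  5.9863e-04  5.9863e-04
  eq         0.003459       2.945         2.1       1.494
  solve Keq expr → x = 2.9932e-04; check Q = 2.7960e+05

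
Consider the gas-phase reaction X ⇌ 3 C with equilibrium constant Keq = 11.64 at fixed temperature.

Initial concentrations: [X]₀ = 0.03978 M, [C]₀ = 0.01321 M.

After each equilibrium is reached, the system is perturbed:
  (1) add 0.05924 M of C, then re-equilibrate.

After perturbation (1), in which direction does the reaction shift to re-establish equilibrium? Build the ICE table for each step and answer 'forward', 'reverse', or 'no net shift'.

Direction: reverse

Q₀ = 5.7949e-05 vs Keq = 11.64 ⇒ Q<K, forward
Step 1:
                    X           C
  Initial     0.03978     0.01321
  Change     -0.03958      0.1187
  Equil    1.9740e-04       0.132
  solve Keq expr → x = 0.03958; check Q = 11.64
Then add 0.05924 M of C.
Step 2:
                    X           C
  Initial  1.9740e-04      0.1912
  Change   3.9206e-04   -0.001176
  Equil    5.8946e-04        0.19
  solve Keq expr → x = -3.9206e-04; check Q = 11.64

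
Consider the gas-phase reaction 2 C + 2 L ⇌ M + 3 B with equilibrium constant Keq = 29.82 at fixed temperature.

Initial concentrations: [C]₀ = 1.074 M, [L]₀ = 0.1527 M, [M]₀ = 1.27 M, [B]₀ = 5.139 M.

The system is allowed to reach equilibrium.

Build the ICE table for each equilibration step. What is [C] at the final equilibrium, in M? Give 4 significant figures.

[C]_eq = 1.758 M

Q₀ = 6408 vs Keq = 29.82 ⇒ Q>K, reverse
Step 1:
                    C           L           M           B
  init          1.074      0.1527        1.27       5.139
  Δ            0.6842      0.6842     -0.3421      -1.026
  eq            1.758      0.8369      0.9279       4.113
  solve Keq expr → x = -0.3421; check Q = 29.82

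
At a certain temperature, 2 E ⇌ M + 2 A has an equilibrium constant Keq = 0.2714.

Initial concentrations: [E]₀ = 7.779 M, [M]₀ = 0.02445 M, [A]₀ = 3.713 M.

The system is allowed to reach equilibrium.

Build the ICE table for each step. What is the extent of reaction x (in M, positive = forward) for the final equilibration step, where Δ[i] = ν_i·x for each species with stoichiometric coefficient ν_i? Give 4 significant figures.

Q₀ = 0.00557 vs Keq = 0.2714 ⇒ Q<K, forward
Step 1:
                    E           M           A
  Initial       7.779     0.02445       3.713
  Change       -1.041      0.5206       1.041
  Equil         6.738      0.5451       4.754
  solve Keq expr → x = 0.5206; check Q = 0.2714

x = 0.5206 M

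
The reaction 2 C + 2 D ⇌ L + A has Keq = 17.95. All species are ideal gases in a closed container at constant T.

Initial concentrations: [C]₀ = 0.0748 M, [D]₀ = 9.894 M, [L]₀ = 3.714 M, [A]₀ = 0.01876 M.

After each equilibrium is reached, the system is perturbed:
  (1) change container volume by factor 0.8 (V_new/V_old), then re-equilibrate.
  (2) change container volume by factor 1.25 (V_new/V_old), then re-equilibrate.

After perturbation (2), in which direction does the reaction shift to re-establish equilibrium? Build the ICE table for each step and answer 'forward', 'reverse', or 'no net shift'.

Direction: reverse

Q₀ = 0.1272 vs Keq = 17.95 ⇒ Q<K, forward
Step 1:
                    C           D           L           A
  I            0.0748       9.894       3.714     0.01876
  C          -0.06431    -0.06431     0.03216     0.03216
  E           0.01049        9.83       3.746     0.05092
  solve Keq expr → x = 0.03216; check Q = 17.95
Then change container volume by factor 0.8 (V_new/V_old).
Step 2:
                    C           D           L           A
  I           0.01311       12.29       4.683     0.06365
  C         -0.002515   -0.002515    0.001258    0.001258
  E           0.01059       12.28       4.684      0.0649
  solve Keq expr → x = 0.001258; check Q = 17.95
Then change container volume by factor 1.25 (V_new/V_old).
Step 3:
                    C           D           L           A
  I          0.008475       9.828       3.747     0.05192
  C          0.002012    0.002012   -0.001006   -0.001006
  E           0.01049        9.83       3.746     0.05092
  solve Keq expr → x = -0.001006; check Q = 17.95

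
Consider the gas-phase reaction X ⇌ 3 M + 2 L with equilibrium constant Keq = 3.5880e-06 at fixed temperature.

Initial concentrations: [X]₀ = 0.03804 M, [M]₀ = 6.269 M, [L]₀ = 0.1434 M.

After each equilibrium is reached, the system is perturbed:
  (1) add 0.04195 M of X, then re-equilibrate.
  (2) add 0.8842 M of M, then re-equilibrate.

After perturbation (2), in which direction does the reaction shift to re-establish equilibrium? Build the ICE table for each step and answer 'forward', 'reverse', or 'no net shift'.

Q₀ = 133.2 vs Keq = 3.5880e-06 ⇒ Q>K, reverse
Step 1:
                    X           M           L
  Initial     0.03804       6.269      0.1434
  Change      0.07168      -0.215     -0.1434
  Equil        0.1097       6.054  4.2122e-05
  solve Keq expr → x = -0.07168; check Q = 3.5880e-06
Then add 0.04195 M of X.
Step 2:
                    X           M           L
  Initial      0.1517       6.054  4.2122e-05
  Change  -3.7007e-06  1.1102e-05  7.4013e-06
  Equil        0.1517       6.054  4.9523e-05
  solve Keq expr → x = 3.7007e-06; check Q = 3.5880e-06
Then add 0.8842 M of M.
Step 3:
                    X           M           L
  Initial      0.1517       6.938  4.9523e-05
  Change   4.5789e-06 -1.3737e-05 -9.1578e-06
  Equil        0.1517       6.938  4.0365e-05
  solve Keq expr → x = -4.5789e-06; check Q = 3.5880e-06

Direction: reverse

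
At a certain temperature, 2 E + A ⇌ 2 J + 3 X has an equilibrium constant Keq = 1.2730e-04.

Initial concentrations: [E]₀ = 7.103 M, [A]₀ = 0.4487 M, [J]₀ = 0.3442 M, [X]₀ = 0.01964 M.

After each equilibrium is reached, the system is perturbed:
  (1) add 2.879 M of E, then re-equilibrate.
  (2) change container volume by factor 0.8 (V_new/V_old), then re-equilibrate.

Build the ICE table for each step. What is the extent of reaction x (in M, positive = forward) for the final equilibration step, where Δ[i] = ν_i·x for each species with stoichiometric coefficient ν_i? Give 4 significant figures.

x = -0.0117 M

Q₀ = 3.9647e-08 vs Keq = 1.2730e-04 ⇒ Q<K, forward
Step 1:
                   E          A          J          X
  I            7.103     0.4487     0.3442    0.01964
  C          -0.1325   -0.06624     0.1325     0.1987
  E            6.971     0.3825     0.4767     0.2184
  solve Keq expr → x = 0.06624; check Q = 1.2730e-04
Then add 2.879 M of E.
Step 2:
                   E          A          J          X
  I             9.85     0.3825     0.4767     0.2184
  C         -0.02829   -0.01414    0.02829    0.04243
  E            9.821     0.3683      0.505     0.2608
  solve Keq expr → x = 0.01414; check Q = 1.2730e-04
Then change container volume by factor 0.8 (V_new/V_old).
Step 3:
                   E          A          J          X
  I            12.28     0.4604     0.6312      0.326
  C           0.0234     0.0117    -0.0234    -0.0351
  E             12.3     0.4721     0.6078     0.2909
  solve Keq expr → x = -0.0117; check Q = 1.2730e-04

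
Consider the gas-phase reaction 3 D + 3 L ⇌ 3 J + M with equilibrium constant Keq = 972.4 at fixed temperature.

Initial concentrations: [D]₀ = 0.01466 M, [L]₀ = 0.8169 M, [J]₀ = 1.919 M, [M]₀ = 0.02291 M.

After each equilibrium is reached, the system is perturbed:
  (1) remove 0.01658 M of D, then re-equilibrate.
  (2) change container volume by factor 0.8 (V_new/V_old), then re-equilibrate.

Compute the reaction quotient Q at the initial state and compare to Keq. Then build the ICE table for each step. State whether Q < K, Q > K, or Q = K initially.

Q₀ = 9.4263e+04 vs Keq = 972.4 ⇒ Q>K, reverse
Step 1:
                    D           L           J           M
  init        0.01466      0.8169       1.919     0.02291
  Δ           0.03522     0.03522    -0.03522    -0.01174
  eq          0.04988      0.8521       1.884     0.01117
  solve Keq expr → x = -0.01174; check Q = 972.4
Then remove 0.01658 M of D.
Step 2:
                    D           L           J           M
  init         0.0333      0.8521       1.884     0.01117
  Δ           0.01016     0.01016    -0.01016   -0.003388
  eq          0.04346      0.8623       1.874    0.007782
  solve Keq expr → x = -0.003388; check Q = 972.4
Then change container volume by factor 0.8 (V_new/V_old).
Step 3:
                    D           L           J           M
  init        0.05433       1.078       2.342    0.009728
  Δ         -0.004768   -0.004768    0.004768    0.001589
  eq          0.04956       1.073       2.347     0.01132
  solve Keq expr → x = 0.001589; check Q = 972.4

Q₀ = 9.4263e+04; Q > K (proceeds reverse)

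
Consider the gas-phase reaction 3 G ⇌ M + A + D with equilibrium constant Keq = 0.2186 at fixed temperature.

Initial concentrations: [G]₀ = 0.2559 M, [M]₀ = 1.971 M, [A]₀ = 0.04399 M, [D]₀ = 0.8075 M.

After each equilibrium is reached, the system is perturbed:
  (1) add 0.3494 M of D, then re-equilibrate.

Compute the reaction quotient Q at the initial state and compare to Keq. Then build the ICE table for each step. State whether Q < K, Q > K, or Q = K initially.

Q₀ = 4.178 vs Keq = 0.2186 ⇒ Q>K, reverse
Step 1:
                    G           M           A           D
  I            0.2559       1.971     0.04399      0.8075
  C            0.1104    -0.03679    -0.03679    -0.03679
  E            0.3663       1.934    0.007205      0.7707
  solve Keq expr → x = -0.03679; check Q = 0.2186
Then add 0.3494 M of D.
Step 2:
                    G           M           A           D
  I            0.3663       1.934    0.007205        1.12
  C           0.00596   -0.001987   -0.001987   -0.001987
  E            0.3722       1.932    0.005218       1.118
  solve Keq expr → x = -0.001987; check Q = 0.2186

Q₀ = 4.178; Q > K (proceeds reverse)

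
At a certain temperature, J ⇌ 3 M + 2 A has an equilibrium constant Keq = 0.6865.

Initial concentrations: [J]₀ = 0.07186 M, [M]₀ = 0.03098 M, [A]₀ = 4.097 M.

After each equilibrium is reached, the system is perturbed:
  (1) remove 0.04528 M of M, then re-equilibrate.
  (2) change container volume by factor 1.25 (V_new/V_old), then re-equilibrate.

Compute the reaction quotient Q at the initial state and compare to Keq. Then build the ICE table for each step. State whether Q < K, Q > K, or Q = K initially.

Q₀ = 0.006945; Q < K (proceeds forward)

Q₀ = 0.006945 vs Keq = 0.6865 ⇒ Q<K, forward
Step 1:
                  J         M         A
  I         0.07186   0.03098     4.097
  C        -0.02937   0.08811   0.05874
  E         0.04249    0.1191     4.156
  solve Keq expr → x = 0.02937; check Q = 0.6865
Then remove 0.04528 M of M.
Step 2:
                  J         M         A
  I         0.04249   0.07381     4.156
  C        -0.01114   0.03342   0.02228
  E         0.03135    0.1072     4.178
  solve Keq expr → x = 0.01114; check Q = 0.6865
Then change container volume by factor 1.25 (V_new/V_old).
Step 3:
                  J         M         A
  I         0.02508   0.08578     3.342
  C       -0.006289   0.01887   0.01258
  E         0.01879    0.1046     3.355
  solve Keq expr → x = 0.006289; check Q = 0.6865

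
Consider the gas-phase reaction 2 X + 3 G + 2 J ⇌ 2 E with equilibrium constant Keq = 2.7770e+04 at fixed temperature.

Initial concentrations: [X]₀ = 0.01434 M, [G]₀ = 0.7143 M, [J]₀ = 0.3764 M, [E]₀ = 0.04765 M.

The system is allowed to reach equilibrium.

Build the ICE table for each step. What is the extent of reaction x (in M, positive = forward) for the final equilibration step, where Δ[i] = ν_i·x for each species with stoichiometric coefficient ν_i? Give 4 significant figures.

Q₀ = 213.8 vs Keq = 2.7770e+04 ⇒ Q<K, forward
Step 1:
                    X           G           J           E
  I           0.01434      0.7143      0.3764     0.04765
  C          -0.01263    -0.01894    -0.01263     0.01263
  E          0.001715      0.6954      0.3638     0.06028
  solve Keq expr → x = 0.006313; check Q = 2.7770e+04

x = 0.006313 M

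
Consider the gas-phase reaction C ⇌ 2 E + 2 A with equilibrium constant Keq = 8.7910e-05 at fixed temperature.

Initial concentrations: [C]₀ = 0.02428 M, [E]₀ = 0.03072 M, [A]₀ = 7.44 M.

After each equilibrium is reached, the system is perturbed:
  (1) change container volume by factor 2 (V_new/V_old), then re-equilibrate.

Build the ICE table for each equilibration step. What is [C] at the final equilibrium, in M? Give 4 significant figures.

Q₀ = 2.151 vs Keq = 8.7910e-05 ⇒ Q>K, reverse
Step 1:
                  C         E         A
  I         0.02428   0.03072      7.44
  C         0.01523  -0.03047  -0.03047
  E         0.03951 2.5154e-04      7.41
  solve Keq expr → x = -0.01523; check Q = 8.7910e-05
Then change container volume by factor 2 (V_new/V_old).
Step 2:
                  C         E         A
  I         0.01976 1.2577e-04     3.705
  C       -1.1445e-04 2.2891e-04 2.2891e-04
  E         0.01964 3.5468e-04     3.705
  solve Keq expr → x = 1.1445e-04; check Q = 8.7910e-05

[C]_eq = 0.01964 M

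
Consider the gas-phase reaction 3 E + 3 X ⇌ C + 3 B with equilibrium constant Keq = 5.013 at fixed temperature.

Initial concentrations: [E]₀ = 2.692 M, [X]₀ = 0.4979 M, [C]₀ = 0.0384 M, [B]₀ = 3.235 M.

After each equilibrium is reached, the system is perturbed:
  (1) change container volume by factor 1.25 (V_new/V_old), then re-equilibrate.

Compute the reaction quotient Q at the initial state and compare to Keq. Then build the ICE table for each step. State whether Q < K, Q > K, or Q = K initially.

Q₀ = 0.5399; Q < K (proceeds forward)

Q₀ = 0.5399 vs Keq = 5.013 ⇒ Q<K, forward
Step 1:
                  E         X         C         B
  Initial     2.692    0.4979    0.0384     3.235
  Change    -0.1508   -0.1508   0.05026    0.1508
  Equil       2.541    0.3471   0.08866     3.386
  solve Keq expr → x = 0.05026; check Q = 5.013
Then change container volume by factor 1.25 (V_new/V_old).
Step 2:
                  E         X         C         B
  Initial     2.033    0.2777   0.07093     2.709
  Change     0.0249    0.0249   -0.0083   -0.0249
  Equil       2.058    0.3026   0.06263     2.684
  solve Keq expr → x = -0.0083; check Q = 5.013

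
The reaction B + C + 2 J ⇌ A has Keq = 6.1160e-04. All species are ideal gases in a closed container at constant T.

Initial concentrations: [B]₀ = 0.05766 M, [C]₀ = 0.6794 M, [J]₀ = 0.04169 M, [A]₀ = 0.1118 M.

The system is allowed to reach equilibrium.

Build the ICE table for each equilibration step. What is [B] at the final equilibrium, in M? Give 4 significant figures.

Q₀ = 1642 vs Keq = 6.1160e-04 ⇒ Q>K, reverse
Step 1:
                  B         C         J         A
  I         0.05766    0.6794   0.04169    0.1118
  C          0.1118    0.1118    0.2236   -0.1118
  E          0.1695    0.7912    0.2653 5.7704e-06
  solve Keq expr → x = -0.1118; check Q = 6.1160e-04

[B]_eq = 0.1695 M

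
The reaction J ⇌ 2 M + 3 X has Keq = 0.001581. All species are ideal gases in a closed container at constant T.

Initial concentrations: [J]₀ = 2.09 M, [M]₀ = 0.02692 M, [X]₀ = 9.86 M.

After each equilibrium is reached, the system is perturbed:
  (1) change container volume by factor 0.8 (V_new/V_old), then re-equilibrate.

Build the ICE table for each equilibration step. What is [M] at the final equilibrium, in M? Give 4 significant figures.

Q₀ = 0.3324 vs Keq = 0.001581 ⇒ Q>K, reverse
Step 1:
                    J           M           X
  Initial        2.09     0.02692        9.86
  Change      0.01252    -0.02505    -0.03757
  Equil         2.103    0.001873       9.822
  solve Keq expr → x = -0.01252; check Q = 0.001581
Then change container volume by factor 0.8 (V_new/V_old).
Step 2:
                    J           M           X
  Initial       2.628    0.002341       12.28
  Change   4.2122e-04 -8.4244e-04   -0.001264
  Equil         2.629    0.001499       12.28
  solve Keq expr → x = -4.2122e-04; check Q = 0.001581

[M]_eq = 0.001499 M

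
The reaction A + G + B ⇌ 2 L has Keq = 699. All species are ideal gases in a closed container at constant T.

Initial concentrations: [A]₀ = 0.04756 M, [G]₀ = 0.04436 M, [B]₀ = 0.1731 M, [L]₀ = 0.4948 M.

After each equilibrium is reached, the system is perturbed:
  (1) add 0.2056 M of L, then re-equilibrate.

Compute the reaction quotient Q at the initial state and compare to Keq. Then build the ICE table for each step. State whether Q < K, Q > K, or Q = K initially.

Q₀ = 670.4 vs Keq = 699 ⇒ Q<K, forward
Step 1:
                  A         G         B         L
  I         0.04756   0.04436    0.1731    0.4948
  C       -7.2325e-04 -7.2325e-04 -7.2325e-04  0.001447
  E         0.04684   0.04364    0.1724    0.4962
  solve Keq expr → x = 7.2325e-04; check Q = 699
Then add 0.2056 M of L.
Step 2:
                  A         G         B         L
  I         0.04684   0.04364    0.1724    0.7018
  C         0.01387   0.01387   0.01387  -0.02773
  E          0.0607    0.0575    0.1862    0.6741
  solve Keq expr → x = -0.01387; check Q = 699

Q₀ = 670.4; Q < K (proceeds forward)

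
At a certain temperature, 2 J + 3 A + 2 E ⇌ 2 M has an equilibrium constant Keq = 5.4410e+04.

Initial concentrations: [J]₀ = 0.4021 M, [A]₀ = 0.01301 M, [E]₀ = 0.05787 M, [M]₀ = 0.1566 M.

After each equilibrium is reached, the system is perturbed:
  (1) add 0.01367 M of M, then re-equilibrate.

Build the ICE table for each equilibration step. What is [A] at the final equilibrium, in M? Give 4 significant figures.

[A]_eq = 0.06123 M

Q₀ = 2.0567e+07 vs Keq = 5.4410e+04 ⇒ Q>K, reverse
Step 1:
                   J          A          E          M
  Initial     0.4021    0.01301    0.05787     0.1566
  Change     0.03038    0.04557    0.03038   -0.03038
  Equil       0.4325    0.05858    0.08825     0.1262
  solve Keq expr → x = -0.01519; check Q = 5.4410e+04
Then add 0.01367 M of M.
Step 2:
                   J          A          E          M
  Initial     0.4325    0.05858    0.08825     0.1399
  Change    0.001764   0.002646   0.001764  -0.001764
  Equil       0.4342    0.06123    0.09001     0.1381
  solve Keq expr → x = -8.8207e-04; check Q = 5.4410e+04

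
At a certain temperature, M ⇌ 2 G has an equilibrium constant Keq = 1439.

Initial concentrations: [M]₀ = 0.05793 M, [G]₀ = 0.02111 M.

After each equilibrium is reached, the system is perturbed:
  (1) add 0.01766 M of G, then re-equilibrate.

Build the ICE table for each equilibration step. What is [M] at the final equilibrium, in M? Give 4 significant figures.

[M]_eq = 1.6609e-05 M

Q₀ = 0.007693 vs Keq = 1439 ⇒ Q<K, forward
Step 1:
                    M           G
  init        0.05793     0.02111
  Δ          -0.05792      0.1158
  eq       1.3032e-05      0.1369
  solve Keq expr → x = 0.05792; check Q = 1439
Then add 0.01766 M of G.
Step 2:
                    M           G
  init     1.3032e-05      0.1546
  Δ        3.5765e-06 -7.1529e-06
  eq       1.6609e-05      0.1546
  solve Keq expr → x = -3.5765e-06; check Q = 1439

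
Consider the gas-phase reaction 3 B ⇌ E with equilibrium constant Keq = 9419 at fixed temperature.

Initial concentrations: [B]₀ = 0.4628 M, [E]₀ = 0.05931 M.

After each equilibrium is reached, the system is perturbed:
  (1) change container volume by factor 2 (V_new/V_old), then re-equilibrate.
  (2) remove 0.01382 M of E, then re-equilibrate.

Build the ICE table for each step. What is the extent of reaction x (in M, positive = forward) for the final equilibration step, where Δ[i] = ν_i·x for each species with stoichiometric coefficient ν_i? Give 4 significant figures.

x = 3.4633e-04 M

Q₀ = 0.5983 vs Keq = 9419 ⇒ Q<K, forward
Step 1:
                   B          E
  Initial     0.4628    0.05931
  Change     -0.4349      0.145
  Equil      0.02789     0.2043
  solve Keq expr → x = 0.145; check Q = 9419
Then change container volume by factor 2 (V_new/V_old).
Step 2:
                   B          E
  Initial    0.01394     0.1021
  Change    0.007996  -0.002665
  Equil      0.02194    0.09948
  solve Keq expr → x = -0.002665; check Q = 9419
Then remove 0.01382 M of E.
Step 3:
                   B          E
  Initial    0.02194    0.08566
  Change   -0.001039 3.4633e-04
  Equil       0.0209      0.086
  solve Keq expr → x = 3.4633e-04; check Q = 9419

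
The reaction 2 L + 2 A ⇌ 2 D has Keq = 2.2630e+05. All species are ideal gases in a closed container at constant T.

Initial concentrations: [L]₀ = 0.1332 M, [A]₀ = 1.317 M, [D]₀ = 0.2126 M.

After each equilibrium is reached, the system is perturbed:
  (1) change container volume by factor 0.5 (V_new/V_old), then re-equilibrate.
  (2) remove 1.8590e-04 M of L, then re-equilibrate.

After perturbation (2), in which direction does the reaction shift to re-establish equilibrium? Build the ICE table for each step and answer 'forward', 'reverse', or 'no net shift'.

Direction: reverse

Q₀ = 1.469 vs Keq = 2.2630e+05 ⇒ Q<K, forward
Step 1:
                  L         A         D
  Initial    0.1332     1.317    0.2126
  Change    -0.1326   -0.1326    0.1326
  Equil   6.1265e-04     1.184    0.3452
  solve Keq expr → x = 0.06629; check Q = 2.2630e+05
Then change container volume by factor 0.5 (V_new/V_old).
Step 2:
                  L         A         D
  Initial  0.001225     2.369    0.6904
  Change  -6.1194e-04 -6.1194e-04 6.1194e-04
  Equil   6.1335e-04     2.368     0.691
  solve Keq expr → x = 3.0597e-04; check Q = 2.2630e+05
Then remove 1.8590e-04 M of L.
Step 3:
                  L         A         D
  Initial 4.2745e-04     2.368     0.691
  Change  1.8569e-04 1.8569e-04 -1.8569e-04
  Equil   6.1313e-04     2.368    0.6908
  solve Keq expr → x = -9.2844e-05; check Q = 2.2630e+05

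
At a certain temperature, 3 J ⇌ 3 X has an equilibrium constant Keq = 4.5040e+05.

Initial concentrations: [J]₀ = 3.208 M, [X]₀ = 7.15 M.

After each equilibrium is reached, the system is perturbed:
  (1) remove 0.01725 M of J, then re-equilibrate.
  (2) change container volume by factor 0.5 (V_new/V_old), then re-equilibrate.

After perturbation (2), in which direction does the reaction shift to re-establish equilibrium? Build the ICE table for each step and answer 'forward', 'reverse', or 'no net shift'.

Direction: no net shift

Q₀ = 11.07 vs Keq = 4.5040e+05 ⇒ Q<K, forward
Step 1:
                    J           X
  init          3.208        7.15
  Δ            -3.075       3.075
  eq           0.1334       10.22
  solve Keq expr → x = 1.025; check Q = 4.5040e+05
Then remove 0.01725 M of J.
Step 2:
                    J           X
  init         0.1161       10.22
  Δ           0.01703    -0.01703
  eq           0.1332       10.21
  solve Keq expr → x = -0.005676; check Q = 4.5040e+05
Then change container volume by factor 0.5 (V_new/V_old).
Step 3:
                    J           X
  init         0.2663       20.42
  Δ                 0           0
  eq           0.2663       20.42
  solve Keq expr → x = 0; check Q = 4.5040e+05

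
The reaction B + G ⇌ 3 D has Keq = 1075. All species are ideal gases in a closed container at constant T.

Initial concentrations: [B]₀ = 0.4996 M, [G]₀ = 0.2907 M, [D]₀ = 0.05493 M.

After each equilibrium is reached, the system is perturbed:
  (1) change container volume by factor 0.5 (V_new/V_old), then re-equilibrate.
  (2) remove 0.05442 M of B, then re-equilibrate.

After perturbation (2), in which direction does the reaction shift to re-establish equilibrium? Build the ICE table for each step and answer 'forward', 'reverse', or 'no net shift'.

Q₀ = 0.001141 vs Keq = 1075 ⇒ Q<K, forward
Step 1:
                  B         G         D
  Initial    0.4996    0.2907   0.05493
  Change    -0.2873   -0.2873     0.862
  Equil      0.2123  0.003378    0.9169
  solve Keq expr → x = 0.2873; check Q = 1075
Then change container volume by factor 0.5 (V_new/V_old).
Step 2:
                  B         G         D
  Initial    0.4246  0.006756     1.834
  Change   0.006164  0.006164  -0.01849
  Equil      0.4307   0.01292     1.815
  solve Keq expr → x = -0.006164; check Q = 1075
Then remove 0.05442 M of B.
Step 3:
                  B         G         D
  Initial    0.3763   0.01292     1.815
  Change    0.00168   0.00168 -0.005041
  Equil       0.378    0.0146      1.81
  solve Keq expr → x = -0.00168; check Q = 1075

Direction: reverse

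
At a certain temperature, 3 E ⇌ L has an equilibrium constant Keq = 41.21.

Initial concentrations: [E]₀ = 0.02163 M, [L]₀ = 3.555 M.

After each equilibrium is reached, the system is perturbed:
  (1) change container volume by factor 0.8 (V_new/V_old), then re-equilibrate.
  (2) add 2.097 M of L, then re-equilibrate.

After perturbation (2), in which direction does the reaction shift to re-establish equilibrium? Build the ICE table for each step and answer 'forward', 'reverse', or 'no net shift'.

Direction: reverse

Q₀ = 3.5129e+05 vs Keq = 41.21 ⇒ Q>K, reverse
Step 1:
                    E           L
  Initial     0.02163       3.555
  Change       0.4144     -0.1381
  Equil        0.4361       3.417
  solve Keq expr → x = -0.1381; check Q = 41.21
Then change container volume by factor 0.8 (V_new/V_old).
Step 2:
                    E           L
  Initial      0.5451       4.271
  Change     -0.07443     0.02481
  Equil        0.4706       4.296
  solve Keq expr → x = 0.02481; check Q = 41.21
Then add 2.097 M of L.
Step 3:
                    E           L
  Initial      0.4706       6.393
  Change      0.06607    -0.02202
  Equil        0.5367       6.371
  solve Keq expr → x = -0.02202; check Q = 41.21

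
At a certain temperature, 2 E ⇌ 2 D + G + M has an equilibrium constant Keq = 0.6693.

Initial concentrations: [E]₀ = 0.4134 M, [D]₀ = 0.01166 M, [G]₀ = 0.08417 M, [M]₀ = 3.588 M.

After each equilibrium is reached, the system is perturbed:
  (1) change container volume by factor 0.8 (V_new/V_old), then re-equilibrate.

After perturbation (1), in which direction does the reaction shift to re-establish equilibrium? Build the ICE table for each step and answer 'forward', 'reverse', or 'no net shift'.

Q₀ = 2.4025e-04 vs Keq = 0.6693 ⇒ Q<K, forward
Step 1:
                  E         D         G         M
  Initial    0.4134   0.01166   0.08417     3.588
  Change    -0.2001    0.2001       0.1       0.1
  Equil      0.2133    0.2117    0.1842     3.688
  solve Keq expr → x = 0.1; check Q = 0.6693
Then change container volume by factor 0.8 (V_new/V_old).
Step 2:
                  E         D         G         M
  Initial    0.2667    0.2647    0.2303      4.61
  Change    0.02557  -0.02557  -0.01279  -0.01279
  Equil      0.2922    0.2391    0.2175     4.597
  solve Keq expr → x = -0.01279; check Q = 0.6693

Direction: reverse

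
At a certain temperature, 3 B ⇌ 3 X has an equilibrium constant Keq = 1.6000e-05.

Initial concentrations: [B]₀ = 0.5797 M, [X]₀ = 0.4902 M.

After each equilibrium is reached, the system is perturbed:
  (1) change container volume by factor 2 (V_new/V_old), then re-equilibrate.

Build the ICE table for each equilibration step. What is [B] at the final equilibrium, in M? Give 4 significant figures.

[B]_eq = 0.5218 M

Q₀ = 0.6047 vs Keq = 1.6000e-05 ⇒ Q>K, reverse
Step 1:
                  B         X
  Initial    0.5797    0.4902
  Change     0.4639   -0.4639
  Equil       1.044    0.0263
  solve Keq expr → x = -0.1546; check Q = 1.6000e-05
Then change container volume by factor 2 (V_new/V_old).
Step 2:
                  B         X
  Initial    0.5218   0.01315
  Change          0         0
  Equil      0.5218   0.01315
  solve Keq expr → x = 0; check Q = 1.6000e-05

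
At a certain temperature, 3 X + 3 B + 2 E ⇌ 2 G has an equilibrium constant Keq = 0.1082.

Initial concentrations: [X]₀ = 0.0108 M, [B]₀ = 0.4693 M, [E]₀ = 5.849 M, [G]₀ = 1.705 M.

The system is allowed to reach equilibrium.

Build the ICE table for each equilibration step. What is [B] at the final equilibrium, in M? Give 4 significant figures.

[B]_eq = 1.112 M

Q₀ = 6.5262e+05 vs Keq = 0.1082 ⇒ Q>K, reverse
Step 1:
                  X         B         E         G
  Initial    0.0108    0.4693     5.849     1.705
  Change     0.6422    0.6422    0.4281   -0.4281
  Equil       0.653     1.112     6.277     1.277
  solve Keq expr → x = -0.2141; check Q = 0.1082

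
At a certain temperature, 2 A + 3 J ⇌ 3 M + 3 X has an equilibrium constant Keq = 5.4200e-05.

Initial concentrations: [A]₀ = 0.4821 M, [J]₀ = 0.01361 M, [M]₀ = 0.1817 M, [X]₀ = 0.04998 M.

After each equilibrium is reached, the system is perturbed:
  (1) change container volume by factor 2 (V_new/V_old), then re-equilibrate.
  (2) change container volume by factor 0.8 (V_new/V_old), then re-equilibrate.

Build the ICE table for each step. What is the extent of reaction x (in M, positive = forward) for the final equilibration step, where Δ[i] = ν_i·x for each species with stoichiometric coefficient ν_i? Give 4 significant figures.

x = -1.3001e-04 M

Q₀ = 1.278 vs Keq = 5.4200e-05 ⇒ Q>K, reverse
Step 1:
                    A           J           M           X
  init         0.4821     0.01361      0.1817     0.04998
  Δ           0.02713     0.04069    -0.04069    -0.04069
  eq           0.5092      0.0543       0.141    0.009292
  solve Keq expr → x = -0.01356; check Q = 5.4200e-05
Then change container volume by factor 2 (V_new/V_old).
Step 2:
                    A           J           M           X
  init         0.2546     0.02715     0.07051    0.004646
  Δ       -6.1716e-04 -9.2574e-04  9.2574e-04  9.2574e-04
  eq            0.254     0.02622     0.07143    0.005572
  solve Keq expr → x = 3.0858e-04; check Q = 5.4200e-05
Then change container volume by factor 0.8 (V_new/V_old).
Step 3:
                    A           J           M           X
  init         0.3175     0.03278     0.08929    0.006965
  Δ        2.6002e-04  3.9004e-04 -3.9004e-04 -3.9004e-04
  eq           0.3178     0.03317      0.0889    0.006575
  solve Keq expr → x = -1.3001e-04; check Q = 5.4200e-05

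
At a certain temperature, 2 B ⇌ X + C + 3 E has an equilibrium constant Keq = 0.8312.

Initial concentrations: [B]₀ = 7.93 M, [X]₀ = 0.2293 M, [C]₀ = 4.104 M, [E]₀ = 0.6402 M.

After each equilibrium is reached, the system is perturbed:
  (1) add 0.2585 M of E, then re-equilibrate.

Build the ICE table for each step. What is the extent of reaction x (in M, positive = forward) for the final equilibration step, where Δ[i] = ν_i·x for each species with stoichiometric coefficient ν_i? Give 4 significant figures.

Q₀ = 0.003927 vs Keq = 0.8312 ⇒ Q<K, forward
Step 1:
                   B          X          C          E
  Initial       7.93     0.2293      4.104     0.6402
  Change      -1.062     0.5308     0.5308      1.592
  Equil        6.868     0.7601      4.635      2.233
  solve Keq expr → x = 0.5308; check Q = 0.8312
Then add 0.2585 M of E.
Step 2:
                   B          X          C          E
  Initial      6.868     0.7601      4.635      2.491
  Change      0.1114    -0.0557    -0.0557    -0.1671
  Equil         6.98     0.7044      4.579      2.324
  solve Keq expr → x = -0.0557; check Q = 0.8312

x = -0.0557 M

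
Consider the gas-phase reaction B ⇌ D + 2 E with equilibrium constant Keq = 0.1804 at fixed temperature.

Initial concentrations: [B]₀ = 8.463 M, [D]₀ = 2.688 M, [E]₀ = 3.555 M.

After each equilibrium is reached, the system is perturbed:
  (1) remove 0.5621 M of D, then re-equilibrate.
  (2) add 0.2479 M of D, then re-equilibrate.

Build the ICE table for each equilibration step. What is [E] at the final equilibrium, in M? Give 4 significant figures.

Q₀ = 4.014 vs Keq = 0.1804 ⇒ Q>K, reverse
Step 1:
                  B         D         E
  init        8.463     2.688     3.555
  Δ            1.23     -1.23     -2.46
  eq          9.693     1.458     1.095
  solve Keq expr → x = -1.23; check Q = 0.1804
Then remove 0.5621 M of D.
Step 2:
                  B         D         E
  init        9.693     0.896     1.095
  Δ         -0.1085    0.1085    0.2169
  eq          9.584     1.004     1.312
  solve Keq expr → x = 0.1085; check Q = 0.1804
Then add 0.2479 M of D.
Step 3:
                  B         D         E
  init        9.584     1.252     1.312
  Δ         0.05379  -0.05379   -0.1076
  eq          9.638     1.199     1.204
  solve Keq expr → x = -0.05379; check Q = 0.1804

[E]_eq = 1.204 M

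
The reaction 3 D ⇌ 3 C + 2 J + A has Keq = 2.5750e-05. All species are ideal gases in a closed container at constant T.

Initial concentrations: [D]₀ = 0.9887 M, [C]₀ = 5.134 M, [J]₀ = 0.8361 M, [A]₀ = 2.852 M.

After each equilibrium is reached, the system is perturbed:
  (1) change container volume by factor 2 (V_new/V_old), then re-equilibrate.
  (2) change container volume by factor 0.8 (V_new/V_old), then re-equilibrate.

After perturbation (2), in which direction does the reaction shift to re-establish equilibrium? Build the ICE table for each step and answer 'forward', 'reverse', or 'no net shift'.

Direction: reverse

Q₀ = 279.2 vs Keq = 2.5750e-05 ⇒ Q>K, reverse
Step 1:
                  D         C         J         A
  I          0.9887     5.134    0.8361     2.852
  C           1.252    -1.252   -0.8347   -0.4173
  E           2.241     3.882  0.001426     2.435
  solve Keq expr → x = -0.4173; check Q = 2.5750e-05
Then change container volume by factor 2 (V_new/V_old).
Step 2:
                  D         C         J         A
  I            1.12     1.941 7.1308e-04     1.217
  C       -0.001943  0.001943  0.001295 6.4751e-04
  E           1.118     1.943  0.002008     1.218
  solve Keq expr → x = 6.4751e-04; check Q = 2.5750e-05
Then change container volume by factor 0.8 (V_new/V_old).
Step 3:
                  D         C         J         A
  I           1.398     2.429   0.00251     1.522
  C        0.001066 -0.001066 -7.1057e-04 -3.5529e-04
  E           1.399     2.428    0.0018     1.522
  solve Keq expr → x = -3.5529e-04; check Q = 2.5750e-05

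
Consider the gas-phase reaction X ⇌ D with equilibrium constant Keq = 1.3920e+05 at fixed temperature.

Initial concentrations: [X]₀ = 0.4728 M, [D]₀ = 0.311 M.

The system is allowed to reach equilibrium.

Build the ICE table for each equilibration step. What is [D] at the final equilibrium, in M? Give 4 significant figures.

Q₀ = 0.6578 vs Keq = 1.3920e+05 ⇒ Q<K, forward
Step 1:
                  X         D
  init       0.4728     0.311
  Δ         -0.4728    0.4728
  eq      5.6307e-06    0.7838
  solve Keq expr → x = 0.4728; check Q = 1.3920e+05

[D]_eq = 0.7838 M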